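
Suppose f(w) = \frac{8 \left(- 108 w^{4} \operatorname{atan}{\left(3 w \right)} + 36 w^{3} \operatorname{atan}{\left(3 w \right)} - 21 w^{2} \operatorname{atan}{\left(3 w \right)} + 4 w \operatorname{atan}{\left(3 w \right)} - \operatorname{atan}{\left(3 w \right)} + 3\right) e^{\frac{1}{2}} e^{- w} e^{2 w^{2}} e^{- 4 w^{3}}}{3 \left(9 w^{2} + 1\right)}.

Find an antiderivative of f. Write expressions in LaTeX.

An antiderivative is F(w) = \frac{8 e^{- 4 w^{3} + 2 w^{2} - w + \frac{1}{2}} \operatorname{atan}{\left(3 w \right)}}{3}.

f has the shape u'v + uv' for u = \frac{8 \operatorname{atan}{\left(3 w \right)}}{3} and v = e^{- 4 w^{3} + 2 w^{2} - w + \frac{1}{2}} — it is the derivative of the product u*v.
Check: d/dw[\frac{8 e^{- 4 w^{3} + 2 w^{2} - w + \frac{1}{2}} \operatorname{atan}{\left(3 w \right)}}{3}] = \frac{- 864 w^{4} \operatorname{atan}{\left(3 w \right)} + 288 w^{3} \operatorname{atan}{\left(3 w \right)} - 168 w^{2} \operatorname{atan}{\left(3 w \right)} + 32 w \operatorname{atan}{\left(3 w \right)} - 8 \operatorname{atan}{\left(3 w \right)} + 24}{\frac{27 w^{2} e^{w} e^{- 2 w^{2}} e^{4 w^{3}}}{e^{\frac{1}{2}}} + \frac{3 e^{w} e^{- 2 w^{2}} e^{4 w^{3}}}{e^{\frac{1}{2}}}}, which equals f(w).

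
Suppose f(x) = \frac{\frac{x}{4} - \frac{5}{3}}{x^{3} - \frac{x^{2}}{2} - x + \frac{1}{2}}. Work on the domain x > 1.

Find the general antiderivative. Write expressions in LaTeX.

F(x) = - \frac{51 \log{\left(x - 1 \right)} - 74 \log{\left(x - \frac{1}{2} \right)} + 23 \log{\left(x + 1 \right)}}{36} + C

Factor the denominator (6 \left(x - 1\right) \left(x + 1\right) \left(2 x - 1\right)) and decompose: f = \frac{37}{9 \left(2 x - 1\right)} - \frac{23}{36 \left(x + 1\right)} - \frac{17}{12 \left(x - 1\right)}; each piece integrates to a log, atan, or power term.
Check: d/dx[- \frac{51 \log{\left(x - 1 \right)} - 74 \log{\left(x - \frac{1}{2} \right)} + 23 \log{\left(x + 1 \right)}}{36}] = \frac{3 x - 20}{12 x^{3} - 6 x^{2} - 12 x + 6}, which equals f(x).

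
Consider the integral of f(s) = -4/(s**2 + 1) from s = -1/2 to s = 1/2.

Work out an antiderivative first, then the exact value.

Differentiate the proposed F(s) back; it has to land on f(s) exactly.
F(s) = -4*atan(s) is an antiderivative of f.
Check: d/ds[-4*atan(s)] = -4/(s**2 + 1) = f(s).
F(1/2) = -4*atan(1/2); F(-1/2) = 4*atan(1/2).
Integral = F(1/2) - F(-1/2) = -8*atan(1/2).

Antiderivative: F(s) = -4*atan(s); value = -8*atan(1/2)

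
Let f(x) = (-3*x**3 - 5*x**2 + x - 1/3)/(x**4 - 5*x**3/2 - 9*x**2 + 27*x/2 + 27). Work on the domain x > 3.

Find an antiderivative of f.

Factor the denominator (3*(x - 3)**2*(x + 2)*(2*x + 3)) and decompose: f = -142/(243*(2*x + 3)) - 2/(15*(x + 2)) - 3128/(1215*(x - 3)) - 148/(27*(x - 3)**2); each piece integrates to a log, atan, or power term.
Check: d/dx[(-3128*(x - 3)*log(x - 3) - 355*(x - 3)*log(x + 3/2) - 162*(x - 3)*log(x + 2) + 6660)/(1215*(x - 3))] = (-18*x**3 - 30*x**2 + 6*x - 2)/(6*x**4 - 15*x**3 - 54*x**2 + 81*x + 162), which equals f(x).

An antiderivative is F(x) = (-3128*(x - 3)*log(x - 3) - 355*(x - 3)*log(x + 3/2) - 162*(x - 3)*log(x + 2) + 6660)/(1215*(x - 3)).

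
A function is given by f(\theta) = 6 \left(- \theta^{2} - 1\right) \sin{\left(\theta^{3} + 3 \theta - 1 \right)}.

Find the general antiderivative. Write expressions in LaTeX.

f matches the chain-rule pattern g'(h)*h' with inner function h(\theta) = \theta^{3} + 3 \theta - 1; substituting u = h(\theta) collapses the integral.
Check: d/d\theta[2 \cos{\left(\theta^{3} + 3 \theta - 1 \right)}] = - 6 \theta^{2} \sin{\left(\theta^{3} + 3 \theta - 1 \right)} - 6 \sin{\left(\theta^{3} + 3 \theta - 1 \right)}, which equals f(\theta).

F(\theta) = 2 \cos{\left(\theta^{3} + 3 \theta - 1 \right)} + C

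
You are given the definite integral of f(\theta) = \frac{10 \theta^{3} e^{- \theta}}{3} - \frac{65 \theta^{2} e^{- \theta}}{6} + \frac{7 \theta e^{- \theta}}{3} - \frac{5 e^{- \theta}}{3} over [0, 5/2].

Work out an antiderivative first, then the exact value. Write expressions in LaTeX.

Antiderivative: F(\theta) = \frac{\left(- 20 \theta^{3} + 5 \theta^{2} - 4 \theta + 6\right) e^{- \theta}}{6}; value = - \frac{1141}{24 e^{\frac{5}{2}}} - 1

f has the shape u'v + uv' for u = - \frac{10 \theta^{3}}{3} + \frac{5 \theta^{2}}{6} - \frac{2 \theta}{3} + 1 and v = e^{- \theta} — it is the derivative of the product u*v.
F(\theta) = \frac{\left(- 20 \theta^{3} + 5 \theta^{2} - 4 \theta + 6\right) e^{- \theta}}{6} is an antiderivative of f.
Check: d/d\theta[\frac{\left(- 20 \theta^{3} + 5 \theta^{2} - 4 \theta + 6\right) e^{- \theta}}{6}] = \frac{\left(20 \theta^{3} - 65 \theta^{2} + 14 \theta - 10\right) e^{- \theta}}{6}, which equals f(\theta).
F(5/2) = - \frac{1141}{24 e^{\frac{5}{2}}}; F(0) = 1.
Integral = F(5/2) - F(0) = - \frac{1141}{24 e^{\frac{5}{2}}} - 1.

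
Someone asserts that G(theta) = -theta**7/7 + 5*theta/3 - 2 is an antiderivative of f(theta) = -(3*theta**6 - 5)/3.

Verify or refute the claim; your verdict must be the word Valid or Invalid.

Valid - the claim checks out under differentiation.

d/dtheta[G] = 5/3 - theta**6
This equals f(theta) exactly, so the claim holds.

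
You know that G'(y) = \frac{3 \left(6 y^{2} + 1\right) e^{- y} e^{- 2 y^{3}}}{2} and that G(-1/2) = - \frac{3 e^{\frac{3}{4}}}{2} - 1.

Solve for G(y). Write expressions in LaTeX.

G(y) = - \frac{2 + 3 e^{- y} e^{- 2 y^{3}}}{2}

The substitution u = - 2 y^{3} - y works: G'(y) is exactly (dG/du)*(du/dy) for that inner function.
A general antiderivative is - \frac{3 e^{- 2 y^{3} - y}}{2} + C.
The condition gives C = - \frac{3 e^{\frac{3}{4}}}{2} - 1 - (- \frac{3 e^{\frac{3}{4}}}{2}) = -1.
So G(y) = - \frac{2 + 3 e^{- y} e^{- 2 y^{3}}}{2}.
Check: d/dy[- \frac{2 + 3 e^{- y} e^{- 2 y^{3}}}{2}] = \frac{\left(18 y^{2} + 3\right) e^{- y} e^{- 2 y^{3}}}{2}, which equals G'(y).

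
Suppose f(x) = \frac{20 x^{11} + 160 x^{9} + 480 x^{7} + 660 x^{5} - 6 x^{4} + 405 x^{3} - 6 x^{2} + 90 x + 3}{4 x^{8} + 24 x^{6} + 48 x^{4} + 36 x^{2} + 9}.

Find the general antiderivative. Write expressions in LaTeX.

F(x) = \frac{10 x^{8} + 70 x^{6} + 175 x^{4} + 180 x^{2} + 4 x + 60}{8 x^{4} + 24 x^{2} + 12} + C

For F(x) to be correct the identity F'(x) - f(x) = 0 must hold.
Check: d/dx[\frac{10 x^{8} + 70 x^{6} + 175 x^{4} + 180 x^{2} + 4 x + 60}{8 x^{4} + 24 x^{2} + 12}] = \frac{20 x^{11} + 160 x^{9} + 480 x^{7} + 660 x^{5} - 6 x^{4} + 405 x^{3} - 6 x^{2} + 90 x + 3}{4 x^{8} + 24 x^{6} + 48 x^{4} + 36 x^{2} + 9} = f(x).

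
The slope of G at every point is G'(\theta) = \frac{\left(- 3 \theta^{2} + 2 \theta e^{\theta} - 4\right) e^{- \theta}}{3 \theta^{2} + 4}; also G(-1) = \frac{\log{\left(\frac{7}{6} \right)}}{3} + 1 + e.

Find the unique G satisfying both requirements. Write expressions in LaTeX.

G(\theta) = \frac{\log{\left(\frac{\theta^{2}}{2} + \frac{2}{3} \right)}}{3} + 1 + e^{- \theta}

Any candidate G(\theta) must reproduce the stated G'(\theta) exactly.
A general antiderivative is \frac{\log{\left(\frac{\theta^{2}}{2} + \frac{2}{3} \right)}}{3} + e^{- \theta} + C.
The condition gives C = \frac{\log{\left(\frac{7}{6} \right)}}{3} + 1 + e - (\frac{\log{\left(\frac{7}{6} \right)}}{3} + e) = 1.
So G(\theta) = \frac{\log{\left(\frac{\theta^{2}}{2} + \frac{2}{3} \right)}}{3} + 1 + e^{- \theta}.
Check: d/d\theta[\frac{\log{\left(\frac{\theta^{2}}{2} + \frac{2}{3} \right)}}{3} + 1 + e^{- \theta}] = \frac{- 3 \theta^{2} + 2 \theta e^{\theta} - 4}{3 \theta^{2} e^{\theta} + 4 e^{\theta}}, which equals G'(\theta).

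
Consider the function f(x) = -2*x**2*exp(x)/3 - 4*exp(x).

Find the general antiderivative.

Recognize the product-rule pattern: f = u'v + uv' with u = -2*x**2/3 + 4*x/3 - 16/3, v = exp(x), so integration by parts undoes it.
Check: d/dx[-2*(x**2 - 2*x + 8)*exp(x)/3] = -2*x**2*exp(x)/3 - 4*exp(x) = f(x).

F(x) = -2*(x**2 - 2*x + 8)*exp(x)/3 + C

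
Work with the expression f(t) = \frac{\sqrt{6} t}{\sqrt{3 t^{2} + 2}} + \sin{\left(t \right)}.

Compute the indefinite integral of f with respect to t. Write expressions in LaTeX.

F(t) = \sqrt{2 t^{2} + \frac{4}{3}} - \cos{\left(t \right)} + C

The integrand splits into summands that can be handled one at a time.
Check: d/dt[\sqrt{2 t^{2} + \frac{4}{3}} - \cos{\left(t \right)}] = \frac{\sqrt{6} t + \sqrt{3 t^{2} + 2} \sin{\left(t \right)}}{\sqrt{3 t^{2} + 2}}, which equals f(t).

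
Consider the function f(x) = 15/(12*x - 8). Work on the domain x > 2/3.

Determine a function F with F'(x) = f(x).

An antiderivative is F(x) = 5*log(3*x - 2)/4.

Whatever form F(x) takes, F'(x) = f(x) is non-negotiable.
Check: d/dx[5*log(3*x - 2)/4] = 15/(12*x - 8) = f(x).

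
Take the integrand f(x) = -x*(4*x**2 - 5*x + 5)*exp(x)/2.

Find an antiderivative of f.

Recognize the product-rule pattern: f = u'v + uv' with u = -2*x**3 + 17*x**2/2 - 39*x/2 + 39/2, v = exp(x), so integration by parts undoes it.
Check: d/dx[(-4*x**3 + 17*x**2 - 39*x + 39)*exp(x)/2] = -2*x**3*exp(x) + 5*x**2*exp(x)/2 - 5*x*exp(x)/2, which equals f(x).

An antiderivative is F(x) = (-4*x**3 + 17*x**2 - 39*x + 39)*exp(x)/2.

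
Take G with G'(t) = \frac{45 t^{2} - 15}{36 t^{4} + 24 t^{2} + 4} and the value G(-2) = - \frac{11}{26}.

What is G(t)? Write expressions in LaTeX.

G'(t) has the shape u'v + uv' for u = - 5 t and v = \frac{1}{4 t^{2} + \frac{4}{3}} — it is the derivative of the product u*v.
A general antiderivative is - \frac{5 t}{4 t^{2} + \frac{4}{3}} + C.
The condition gives C = - \frac{11}{26} - (\frac{15}{26}) = -1.
So G(t) = \frac{- 12 t^{2} - 15 t - 4}{12 t^{2} + 4}.
Check: d/dt[\frac{- 12 t^{2} - 15 t - 4}{12 t^{2} + 4}] = \frac{45 t^{2} - 15}{36 t^{4} + 24 t^{2} + 4} = G'(t).

G(t) = \frac{- 12 t^{2} - 15 t - 4}{12 t^{2} + 4}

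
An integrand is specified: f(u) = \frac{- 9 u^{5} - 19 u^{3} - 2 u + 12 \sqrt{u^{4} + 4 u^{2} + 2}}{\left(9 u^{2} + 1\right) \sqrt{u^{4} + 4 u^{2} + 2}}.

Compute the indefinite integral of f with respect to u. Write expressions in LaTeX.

Any candidate F(u) must reproduce f(u) exactly when differentiated.
Check: d/du[- \frac{\sqrt{u^{4} + 4 u^{2} + 2}}{2} + 4 \operatorname{atan}{\left(3 u \right)}] = \frac{- 9 u^{5} - 19 u^{3} - 2 u + 12 \sqrt{u^{4} + 4 u^{2} + 2}}{9 u^{2} \sqrt{u^{4} + 4 u^{2} + 2} + \sqrt{u^{4} + 4 u^{2} + 2}}, which equals f(u).

F(u) = - \frac{\sqrt{u^{4} + 4 u^{2} + 2}}{2} + 4 \operatorname{atan}{\left(3 u \right)} + C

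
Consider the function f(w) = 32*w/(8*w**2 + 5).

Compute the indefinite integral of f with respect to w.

F(w) = 2*log(4*w**2 + 5/2) + C

f matches the chain-rule pattern g'(h)*h' with inner function h(w) = 4*w**2 + 5/2; substituting u = h(w) collapses the integral.
Check: d/dw[2*log(4*w**2 + 5/2)] = 32*w/(8*w**2 + 5) = f(w).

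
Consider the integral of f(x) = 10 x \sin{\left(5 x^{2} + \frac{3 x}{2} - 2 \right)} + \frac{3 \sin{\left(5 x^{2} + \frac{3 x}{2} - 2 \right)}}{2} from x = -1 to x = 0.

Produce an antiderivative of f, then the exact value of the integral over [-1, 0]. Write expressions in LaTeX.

The substitution u = 5 x^{2} + \frac{3 x}{2} - 2 works: f is exactly (dF/du)*(du/dx) for that inner function.
F(x) = - \cos{\left(5 x^{2} + \frac{3 x}{2} - 2 \right)} is an antiderivative of f.
Check: d/dx[- \cos{\left(5 x^{2} + \frac{3 x}{2} - 2 \right)}] = 10 x \sin{\left(5 x^{2} + \frac{3 x}{2} - 2 \right)} + \frac{3 \sin{\left(5 x^{2} + \frac{3 x}{2} - 2 \right)}}{2} = f(x).
F(0) = - \cos{\left(2 \right)}; F(-1) = - \cos{\left(\frac{3}{2} \right)}.
Integral = F(0) - F(-1) = \cos{\left(\frac{3}{2} \right)} - \cos{\left(2 \right)}.

Antiderivative: F(x) = - \cos{\left(5 x^{2} + \frac{3 x}{2} - 2 \right)}; value = \cos{\left(\frac{3}{2} \right)} - \cos{\left(2 \right)}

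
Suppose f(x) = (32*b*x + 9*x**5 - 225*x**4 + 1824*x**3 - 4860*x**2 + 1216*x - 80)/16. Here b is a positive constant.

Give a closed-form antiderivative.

Any candidate F(x) must reproduce f(x) exactly when differentiated.
Check: d/dx[b*x**2 - 3*(-x**2/2 + 5*x - 2/3)**3/4] = 2*b*x + 9*x**5/16 - 225*x**4/16 + 114*x**3 - 1215*x**2/4 + 76*x - 5, which equals f(x).

An antiderivative is F(x) = b*x**2 - 3*(-x**2/2 + 5*x - 2/3)**3/4.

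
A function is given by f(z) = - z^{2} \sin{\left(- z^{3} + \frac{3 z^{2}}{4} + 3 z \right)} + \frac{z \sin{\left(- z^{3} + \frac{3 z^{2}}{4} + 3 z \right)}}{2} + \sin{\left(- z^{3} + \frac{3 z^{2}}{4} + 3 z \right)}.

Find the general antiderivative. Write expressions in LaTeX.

f matches the chain-rule pattern g'(h)*h' with inner function h(z) = - z^{3} + \frac{3 z^{2}}{4} + 3 z; substituting u = h(z) collapses the integral.
Check: d/dz[- \frac{\cos{\left(- z^{3} + \frac{3 z^{2}}{4} + 3 z \right)}}{3}] = - z^{2} \sin{\left(- z^{3} + \frac{3 z^{2}}{4} + 3 z \right)} + \frac{z \sin{\left(- z^{3} + \frac{3 z^{2}}{4} + 3 z \right)}}{2} + \sin{\left(- z^{3} + \frac{3 z^{2}}{4} + 3 z \right)} = f(z).

F(z) = - \frac{\cos{\left(- z^{3} + \frac{3 z^{2}}{4} + 3 z \right)}}{3} + C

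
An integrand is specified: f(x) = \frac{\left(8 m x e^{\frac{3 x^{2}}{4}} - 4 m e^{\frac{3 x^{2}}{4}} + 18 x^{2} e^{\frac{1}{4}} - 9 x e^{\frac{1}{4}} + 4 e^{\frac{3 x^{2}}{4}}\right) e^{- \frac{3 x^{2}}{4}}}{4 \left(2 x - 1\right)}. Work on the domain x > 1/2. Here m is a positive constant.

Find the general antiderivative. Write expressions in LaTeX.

F(x) = \frac{2 m x - 3 e^{\frac{1}{4} - \frac{3 x^{2}}{4}} + \log{\left(2 x - 1 \right)}}{2} + C

Since d/dx undoes antidifferentiation here, F'(x) = f(x) is required of F(x).
Check: d/dx[\frac{2 m x - 3 e^{\frac{1}{4} - \frac{3 x^{2}}{4}} + \log{\left(2 x - 1 \right)}}{2}] = \frac{\frac{8 m x e^{\frac{3 x^{2}}{4}}}{e^{\frac{1}{4}}} - \frac{4 m e^{\frac{3 x^{2}}{4}}}{e^{\frac{1}{4}}} + 18 x^{2} - 9 x + \frac{4 e^{\frac{3 x^{2}}{4}}}{e^{\frac{1}{4}}}}{\frac{8 x e^{\frac{3 x^{2}}{4}}}{e^{\frac{1}{4}}} - \frac{4 e^{\frac{3 x^{2}}{4}}}{e^{\frac{1}{4}}}}, which equals f(x).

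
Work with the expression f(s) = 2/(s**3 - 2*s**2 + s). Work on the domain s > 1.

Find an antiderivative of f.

An antiderivative is F(s) = 2*log(s) - 2*log(s - 1) - 2/(s - 1).

The denominator factors as s*(s - 1)**2; partial fractions split f into directly integrable pieces: -2/(s - 1) + 2/(s - 1)**2 + 2/s.
Check: d/ds[2*log(s) - 2*log(s - 1) - 2/(s - 1)] = 2/(s**3 - 2*s**2 + s) = f(s).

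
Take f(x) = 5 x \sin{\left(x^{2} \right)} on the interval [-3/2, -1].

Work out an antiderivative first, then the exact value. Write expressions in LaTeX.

A first test for any F(x): its x-derivative must equal f(x) identically.
F(x) = - \frac{5 \cos{\left(x^{2} \right)}}{2} is an antiderivative of f.
Check: d/dx[- \frac{5 \cos{\left(x^{2} \right)}}{2}] = 5 x \sin{\left(x^{2} \right)} = f(x).
F(-1) = - \frac{5 \cos{\left(1 \right)}}{2}; F(-3/2) = - \frac{5 \cos{\left(\frac{9}{4} \right)}}{2}.
Integral = F(-1) - F(-3/2) = \frac{5 \cos{\left(\frac{9}{4} \right)}}{2} - \frac{5 \cos{\left(1 \right)}}{2}.

Antiderivative: F(x) = - \frac{5 \cos{\left(x^{2} \right)}}{2}; value = \frac{5 \cos{\left(\frac{9}{4} \right)}}{2} - \frac{5 \cos{\left(1 \right)}}{2}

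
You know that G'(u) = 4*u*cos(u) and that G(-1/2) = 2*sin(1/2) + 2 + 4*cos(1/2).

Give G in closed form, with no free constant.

G(u) = 4*u*sin(u) + 4*cos(u) + 2

Recover the given G'(u) by differentiating a candidate G(u); any mismatch rules it out.
A general antiderivative is 4*u*sin(u) + 4*cos(u) + C.
The condition gives C = 2*sin(1/2) + 2 + 4*cos(1/2) - (2*sin(1/2) + 4*cos(1/2)) = 2.
So G(u) = 4*u*sin(u) + 4*cos(u) + 2.
Check: d/du[4*u*sin(u) + 4*cos(u) + 2] = 4*u*cos(u) = G'(u).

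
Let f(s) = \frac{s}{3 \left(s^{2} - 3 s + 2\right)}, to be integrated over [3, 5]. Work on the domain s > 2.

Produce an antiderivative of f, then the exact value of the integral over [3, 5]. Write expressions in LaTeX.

Antiderivative: F(s) = \frac{2 \log{\left(s - 2 \right)}}{3} - \frac{\log{\left(s - 1 \right)}}{3}; value = - \frac{\log{\left(4 \right)}}{3} + \frac{\log{\left(2 \right)}}{3} + \frac{2 \log{\left(3 \right)}}{3}

The denominator factors as 3 \left(s - 2\right) \left(s - 1\right); partial fractions split f into directly integrable pieces: - \frac{1}{3 \left(s - 1\right)} + \frac{2}{3 \left(s - 2\right)}.
F(s) = \frac{2 \log{\left(s - 2 \right)}}{3} - \frac{\log{\left(s - 1 \right)}}{3} is an antiderivative of f.
Check: d/ds[\frac{2 \log{\left(s - 2 \right)}}{3} - \frac{\log{\left(s - 1 \right)}}{3}] = \frac{s}{3 s^{2} - 9 s + 6}, which equals f(s).
F(5) = - \frac{\log{\left(4 \right)}}{3} + \frac{2 \log{\left(3 \right)}}{3}; F(3) = - \frac{\log{\left(2 \right)}}{3}.
Integral = F(5) - F(3) = - \frac{\log{\left(4 \right)}}{3} + \frac{\log{\left(2 \right)}}{3} + \frac{2 \log{\left(3 \right)}}{3}.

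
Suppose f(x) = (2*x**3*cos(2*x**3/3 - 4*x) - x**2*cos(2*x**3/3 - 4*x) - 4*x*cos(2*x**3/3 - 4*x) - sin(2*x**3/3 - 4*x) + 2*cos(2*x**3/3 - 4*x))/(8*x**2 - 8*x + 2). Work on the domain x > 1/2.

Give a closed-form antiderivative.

An antiderivative is F(x) = sin(2*x**3/3 - 4*x)/(4*(2*x - 1)).

Recognize the product-rule pattern: f = u'v + uv' with u = 1/(4*(2*x - 1)), v = sin(2*x**3/3 - 4*x), so integration by parts undoes it.
Check: d/dx[sin(2*x**3/3 - 4*x)/(4*(2*x - 1))] = (2*x**3*cos(2*x**3/3 - 4*x) - x**2*cos(2*x**3/3 - 4*x) - 4*x*cos(2*x**3/3 - 4*x) - sin(2*x**3/3 - 4*x) + 2*cos(2*x**3/3 - 4*x))/(8*x**2 - 8*x + 2) = f(x).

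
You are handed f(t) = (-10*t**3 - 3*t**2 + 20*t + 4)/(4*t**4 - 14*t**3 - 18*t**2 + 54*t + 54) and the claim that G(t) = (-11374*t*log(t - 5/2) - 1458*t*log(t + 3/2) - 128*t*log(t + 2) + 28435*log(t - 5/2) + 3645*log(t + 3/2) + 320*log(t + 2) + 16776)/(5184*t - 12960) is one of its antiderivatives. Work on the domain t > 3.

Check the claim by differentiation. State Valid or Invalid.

Invalid: d/dt[G] - f = (20*t**5 + 12*t**4 - 39*t**3 - 276*t**2 - 454*t + 232)/(16*t**7 - 104*t**6 + 36*t**5 + 842*t**4 - 862*t**3 - 2358*t**2 + 1890*t + 2700), which is not 0.

d/dt[G] = (-20*t**3 - 36*t**2 + 19*t + 24)/(8*t**4 - 12*t**3 - 66*t**2 + 55*t + 150)
d/dt[G] - f(t) = (20*t**5 + 12*t**4 - 39*t**3 - 276*t**2 - 454*t + 232)/(16*t**7 - 104*t**6 + 36*t**5 + 842*t**4 - 862*t**3 - 2358*t**2 + 1890*t + 2700) != 0.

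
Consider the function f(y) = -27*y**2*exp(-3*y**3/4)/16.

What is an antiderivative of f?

An antiderivative is F(y) = 3*exp(-3*y**3/4)/4.

The substitution u = -3*y**3/4 works: f is exactly (dF/du)*(du/dy) for that inner function.
Check: d/dy[3*exp(-3*y**3/4)/4] = -27*y**2*exp(-3*y**3/4)/16 = f(y).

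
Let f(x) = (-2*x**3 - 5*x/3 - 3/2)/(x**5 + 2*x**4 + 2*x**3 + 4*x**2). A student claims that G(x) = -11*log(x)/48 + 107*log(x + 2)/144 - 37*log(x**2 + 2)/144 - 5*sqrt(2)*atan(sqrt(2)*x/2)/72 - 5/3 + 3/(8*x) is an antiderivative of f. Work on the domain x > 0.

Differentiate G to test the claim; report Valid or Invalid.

Valid: G'(x) = f(x).

d/dx[G] = (-12*x**3 - 10*x - 9)/(6*x**5 + 12*x**4 + 12*x**3 + 24*x**2)
This equals f(x) exactly, so the claim holds.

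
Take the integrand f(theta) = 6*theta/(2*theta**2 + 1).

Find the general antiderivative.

The substitution u = 4*theta**2 + 2 works: f is exactly (dF/du)*(du/dtheta) for that inner function.
Check: d/dtheta[3*log(4*theta**2 + 2)/2] = 6*theta/(2*theta**2 + 1) = f(theta).

F(theta) = 3*log(4*theta**2 + 2)/2 + C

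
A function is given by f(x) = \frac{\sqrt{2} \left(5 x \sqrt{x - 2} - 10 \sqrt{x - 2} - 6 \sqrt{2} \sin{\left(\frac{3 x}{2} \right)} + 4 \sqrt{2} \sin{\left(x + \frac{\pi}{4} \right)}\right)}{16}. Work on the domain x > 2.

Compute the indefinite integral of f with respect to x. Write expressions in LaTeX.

Whatever form F(x) takes, F'(x) = f(x) is non-negotiable.
Check: d/dx[\frac{\sqrt{2} \left(x - 2\right)^{\frac{5}{2}} + 4 \cos{\left(\frac{3 x}{2} \right)} - 4 \cos{\left(x + \frac{\pi}{4} \right)}}{8}] = \frac{5 \sqrt{2} x \sqrt{x - 2}}{16} - \frac{5 \sqrt{2} \sqrt{x - 2}}{8} - \frac{3 \sin{\left(\frac{3 x}{2} \right)}}{4} + \frac{\sin{\left(x + \frac{\pi}{4} \right)}}{2}, which equals f(x).

F(x) = \frac{\sqrt{2} \left(x - 2\right)^{\frac{5}{2}} + 4 \cos{\left(\frac{3 x}{2} \right)} - 4 \cos{\left(x + \frac{\pi}{4} \right)}}{8} + C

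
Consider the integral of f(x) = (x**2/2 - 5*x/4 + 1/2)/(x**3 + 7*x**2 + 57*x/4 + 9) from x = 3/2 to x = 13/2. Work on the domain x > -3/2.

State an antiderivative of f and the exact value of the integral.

Antiderivative: F(x) = (-83*(2*x + 3)*log(x + 3/2) + 108*(2*x + 3)*log(x + 4) - 140)/(50*(2*x + 3)); value = -54*log(11/2)/25 - 83*log(8)/50 + 7/24 + 83*log(3)/50 + 54*log(21/2)/25

Factor the denominator ((x + 4)*(2*x + 3)**2) and decompose: f = -83/(25*(2*x + 3)) + 28/(5*(2*x + 3)**2) + 54/(25*(x + 4)); each piece integrates to a log, atan, or power term.
F(x) = (-83*(2*x + 3)*log(x + 3/2) + 108*(2*x + 3)*log(x + 4) - 140)/(50*(2*x + 3)) is an antiderivative of f.
Check: d/dx[(-83*(2*x + 3)*log(x + 3/2) + 108*(2*x + 3)*log(x + 4) - 140)/(50*(2*x + 3))] = (2*x**2 - 5*x + 2)/(4*x**3 + 28*x**2 + 57*x + 36), which equals f(x).
F(13/2) = -83*log(8)/50 - 7/40 + 54*log(21/2)/25; F(3/2) = -83*log(3)/50 - 7/15 + 54*log(11/2)/25.
Integral = F(13/2) - F(3/2) = -54*log(11/2)/25 - 83*log(8)/50 + 7/24 + 83*log(3)/50 + 54*log(21/2)/25.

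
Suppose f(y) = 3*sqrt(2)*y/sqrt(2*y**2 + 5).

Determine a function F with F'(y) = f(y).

An antiderivative is F(y) = 3*sqrt(2)*sqrt(2*y**2 + 5)/2.

The substitution u = y**2 + 5/2 works: f is exactly (dF/du)*(du/dy) for that inner function.
Check: d/dy[3*sqrt(2)*sqrt(2*y**2 + 5)/2] = 3*sqrt(2)*y/sqrt(2*y**2 + 5) = f(y).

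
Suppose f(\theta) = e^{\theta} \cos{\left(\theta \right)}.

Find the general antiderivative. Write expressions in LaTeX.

F(\theta) = \frac{e^{\theta} \sin{\left(\theta \right)}}{2} + \frac{e^{\theta} \cos{\left(\theta \right)}}{2} + C

For F(\theta) to be correct the identity F'(\theta) - f(\theta) = 0 must hold.
Check: d/d\theta[\frac{e^{\theta} \sin{\left(\theta \right)}}{2} + \frac{e^{\theta} \cos{\left(\theta \right)}}{2}] = e^{\theta} \cos{\left(\theta \right)} = f(\theta).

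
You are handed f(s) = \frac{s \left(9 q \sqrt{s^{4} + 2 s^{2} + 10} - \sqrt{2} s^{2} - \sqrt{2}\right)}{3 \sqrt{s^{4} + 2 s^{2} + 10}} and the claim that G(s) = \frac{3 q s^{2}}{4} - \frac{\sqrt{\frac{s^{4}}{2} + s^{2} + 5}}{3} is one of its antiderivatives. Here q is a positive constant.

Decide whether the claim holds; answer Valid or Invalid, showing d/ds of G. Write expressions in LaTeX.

Invalid: d/ds[G] - f = - \frac{3 q s}{2}, which is not 0.

d/ds[G] = \frac{9 q s \sqrt{s^{4} + 2 s^{2} + 10} - 2 \sqrt{2} s^{3} - 2 \sqrt{2} s}{6 \sqrt{s^{4} + 2 s^{2} + 10}}
d/ds[G] - f(s) = - \frac{3 q s}{2} != 0.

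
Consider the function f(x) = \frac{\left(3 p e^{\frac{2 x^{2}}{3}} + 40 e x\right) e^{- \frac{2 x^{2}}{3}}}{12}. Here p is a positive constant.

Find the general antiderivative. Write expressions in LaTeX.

Recover f(x) by differentiating a candidate F(x); any mismatch rules it out.
Check: d/dx[\frac{p x}{4} - \frac{5 e e^{- \frac{2 x^{2}}{3}}}{2}] = \frac{\left(3 p e^{\frac{2 x^{2}}{3}} + 40 e x\right) e^{- \frac{2 x^{2}}{3}}}{12} = f(x).

F(x) = \frac{p x}{4} - \frac{5 e e^{- \frac{2 x^{2}}{3}}}{2} + C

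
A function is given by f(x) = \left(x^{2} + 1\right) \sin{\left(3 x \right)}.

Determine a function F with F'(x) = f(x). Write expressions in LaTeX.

Whatever form F(x) takes, F'(x) = f(x) is non-negotiable.
Check: d/dx[\frac{- 9 x^{2} \cos{\left(3 x \right)} + 6 x \sin{\left(3 x \right)} - 7 \cos{\left(3 x \right)}}{27}] = x^{2} \sin{\left(3 x \right)} + \sin{\left(3 x \right)}, which equals f(x).

An antiderivative is F(x) = \frac{- 9 x^{2} \cos{\left(3 x \right)} + 6 x \sin{\left(3 x \right)} - 7 \cos{\left(3 x \right)}}{27}.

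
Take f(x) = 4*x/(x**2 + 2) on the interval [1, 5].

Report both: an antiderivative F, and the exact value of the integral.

The substitution u = 3*x**2/2 + 3 works: f is exactly (dF/du)*(du/dx) for that inner function.
F(x) = 2*log(x**2/2 + 1) is an antiderivative of f.
Check: d/dx[2*log(x**2/2 + 1)] = 4*x/(x**2 + 2) = f(x).
F(5) = 2*log(27/2); F(1) = 2*log(3/2).
Integral = F(5) - F(1) = -2*log(9/2) + 2*log(81/2).

Antiderivative: F(x) = 2*log(x**2/2 + 1); value = -2*log(9/2) + 2*log(81/2)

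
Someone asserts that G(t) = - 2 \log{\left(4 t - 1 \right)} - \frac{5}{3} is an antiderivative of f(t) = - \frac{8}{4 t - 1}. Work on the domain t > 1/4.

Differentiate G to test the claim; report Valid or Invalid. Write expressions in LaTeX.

d/dt[G] = - \frac{8}{4 t - 1}
This equals f(t) exactly, so the claim holds.

Valid: G'(t) = f(t).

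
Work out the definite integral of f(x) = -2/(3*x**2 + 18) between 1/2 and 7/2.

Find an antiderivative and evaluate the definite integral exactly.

Check any antiderivative F(x) by computing F'(x) and comparing it with f(x).
F(x) = -sqrt(6)*atan(sqrt(6)*x/6)/9 is an antiderivative of f.
Check: d/dx[-sqrt(6)*atan(sqrt(6)*x/6)/9] = -2/(3*x**2 + 18) = f(x).
F(7/2) = -sqrt(6)*atan(7*sqrt(6)/12)/9; F(1/2) = -sqrt(6)*atan(sqrt(6)/12)/9.
Integral = F(7/2) - F(1/2) = -sqrt(6)*atan(7*sqrt(6)/12)/9 + sqrt(6)*atan(sqrt(6)/12)/9.

Antiderivative: F(x) = -sqrt(6)*atan(sqrt(6)*x/6)/9; value = -sqrt(6)*atan(7*sqrt(6)/12)/9 + sqrt(6)*atan(sqrt(6)/12)/9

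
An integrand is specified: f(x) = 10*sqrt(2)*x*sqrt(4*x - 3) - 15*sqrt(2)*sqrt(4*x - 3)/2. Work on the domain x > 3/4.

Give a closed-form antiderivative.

An antiderivative is F(x) = 8*x**2*sqrt(2*x - 3/2) - 12*x*sqrt(2*x - 3/2) + 9*sqrt(2*x - 3/2)/2.

The integrand splits into summands that can be handled one at a time.
Check: d/dx[8*x**2*sqrt(2*x - 3/2) - 12*x*sqrt(2*x - 3/2) + 9*sqrt(2*x - 3/2)/2] = sqrt(2)*(80*x**2 - 120*x + 45)/(2*sqrt(4*x - 3)), which equals f(x).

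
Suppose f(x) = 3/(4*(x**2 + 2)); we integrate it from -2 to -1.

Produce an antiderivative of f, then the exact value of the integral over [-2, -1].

A candidate is checked by its d/dx: the result must match f(x).
F(x) = 3*sqrt(2)*atan(sqrt(2)*x/2)/8 is an antiderivative of f.
Check: d/dx[3*sqrt(2)*atan(sqrt(2)*x/2)/8] = 3/(4*x**2 + 8), which equals f(x).
F(-1) = -3*sqrt(2)*atan(sqrt(2)/2)/8; F(-2) = -3*sqrt(2)*atan(sqrt(2))/8.
Integral = F(-1) - F(-2) = -3*sqrt(2)*atan(sqrt(2)/2)/8 + 3*sqrt(2)*atan(sqrt(2))/8.

Antiderivative: F(x) = 3*sqrt(2)*atan(sqrt(2)*x/2)/8; value = -3*sqrt(2)*atan(sqrt(2)/2)/8 + 3*sqrt(2)*atan(sqrt(2))/8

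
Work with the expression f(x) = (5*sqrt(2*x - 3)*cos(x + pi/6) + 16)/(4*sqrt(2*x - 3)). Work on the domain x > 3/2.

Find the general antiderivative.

F(x) = (16*sqrt(2*x - 3) + 5*sin(x + pi/6))/4 + C

Whatever form F(x) takes, F'(x) = f(x) is non-negotiable.
Check: d/dx[(16*sqrt(2*x - 3) + 5*sin(x + pi/6))/4] = (5*sqrt(2*x - 3)*cos(x + pi/6) + 16)/(4*sqrt(2*x - 3)) = f(x).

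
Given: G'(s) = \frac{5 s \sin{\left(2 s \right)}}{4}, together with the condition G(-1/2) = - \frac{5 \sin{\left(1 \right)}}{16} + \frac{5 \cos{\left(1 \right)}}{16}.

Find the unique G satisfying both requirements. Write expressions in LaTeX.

G(s) = - \frac{5 s \cos{\left(2 s \right)}}{8} + \frac{5 \sin{\left(2 s \right)}}{16}

The proposed G(s) is checked by its d/ds: the result must match the given G'(s).
A general antiderivative is - \frac{5 s \cos{\left(2 s \right)}}{8} + \frac{5 \sin{\left(2 s \right)}}{16} + C.
The condition gives C = - \frac{5 \sin{\left(1 \right)}}{16} + \frac{5 \cos{\left(1 \right)}}{16} - (- \frac{5 \sin{\left(1 \right)}}{16} + \frac{5 \cos{\left(1 \right)}}{16}) = 0.
So G(s) = - \frac{5 s \cos{\left(2 s \right)}}{8} + \frac{5 \sin{\left(2 s \right)}}{16}.
Check: d/ds[- \frac{5 s \cos{\left(2 s \right)}}{8} + \frac{5 \sin{\left(2 s \right)}}{16}] = \frac{5 s \sin{\left(2 s \right)}}{4} = G'(s).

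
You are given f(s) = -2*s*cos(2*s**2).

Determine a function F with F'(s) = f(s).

An antiderivative is F(s) = -sin(2*s**2)/2.

The substitution u = 2*s**2 works: f is exactly (dF/du)*(du/ds) for that inner function.
Check: d/ds[-sin(2*s**2)/2] = -2*s*cos(2*s**2) = f(s).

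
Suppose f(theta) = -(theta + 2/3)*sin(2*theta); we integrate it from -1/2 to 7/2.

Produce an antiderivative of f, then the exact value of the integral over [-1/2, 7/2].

Antiderivative: F(theta) = (6*theta*cos(2*theta) - 3*sin(2*theta) + 4*cos(2*theta))/12; value = -sin(1)/4 - sin(7)/4 - cos(1)/12 + 25*cos(7)/12

Whatever form F(theta) takes, F'(theta) = f(theta) is non-negotiable.
F(theta) = (6*theta*cos(2*theta) - 3*sin(2*theta) + 4*cos(2*theta))/12 is an antiderivative of f.
Check: d/dtheta[(6*theta*cos(2*theta) - 3*sin(2*theta) + 4*cos(2*theta))/12] = -theta*sin(2*theta) - 2*sin(2*theta)/3, which equals f(theta).
F(7/2) = -sin(7)/4 + 25*cos(7)/12; F(-1/2) = cos(1)/12 + sin(1)/4.
Integral = F(7/2) - F(-1/2) = -sin(1)/4 - sin(7)/4 - cos(1)/12 + 25*cos(7)/12.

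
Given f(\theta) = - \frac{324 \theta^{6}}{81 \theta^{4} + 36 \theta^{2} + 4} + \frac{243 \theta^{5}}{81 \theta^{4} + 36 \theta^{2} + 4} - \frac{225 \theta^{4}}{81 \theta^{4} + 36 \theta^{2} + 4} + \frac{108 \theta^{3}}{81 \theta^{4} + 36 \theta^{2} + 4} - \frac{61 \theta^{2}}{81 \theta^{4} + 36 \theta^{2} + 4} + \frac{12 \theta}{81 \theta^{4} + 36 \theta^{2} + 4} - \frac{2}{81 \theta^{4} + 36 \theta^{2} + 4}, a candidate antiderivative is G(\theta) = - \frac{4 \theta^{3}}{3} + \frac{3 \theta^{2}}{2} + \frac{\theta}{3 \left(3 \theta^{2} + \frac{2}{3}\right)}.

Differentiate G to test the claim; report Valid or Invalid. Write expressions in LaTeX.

d/d\theta[G] = \frac{- 324 \theta^{6} + 243 \theta^{5} - 144 \theta^{4} + 108 \theta^{3} - 25 \theta^{2} + 12 \theta + 2}{81 \theta^{4} + 36 \theta^{2} + 4}
d/d\theta[G] - f(\theta) = 1 != 0.

Invalid: d/d\theta[G] - f = 1, which is not 0.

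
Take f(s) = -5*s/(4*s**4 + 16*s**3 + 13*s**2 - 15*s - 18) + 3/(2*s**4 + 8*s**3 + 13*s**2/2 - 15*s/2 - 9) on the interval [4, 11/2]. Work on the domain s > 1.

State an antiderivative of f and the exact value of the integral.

Antiderivative: F(s) = ((2*s + 3)*log(s - 1) + 399*(2*s + 3)*log(s + 3/2) - 400*(2*s + 3)*log(s + 2) + 405)/(75*(2*s + 3)); value = -16*log(15/2)/3 - 133*log(11/2)/25 - 81/770 - log(3)/75 + log(9/2)/75 + 16*log(6)/3 + 133*log(7)/25

The denominator factors as (s - 1)*(s + 2)*(2*s + 3)**2; partial fractions split f into directly integrable pieces: 266/(25*(2*s + 3)) - 54/(5*(2*s + 3)**2) - 16/(3*(s + 2)) + 1/(75*(s - 1)).
F(s) = ((2*s + 3)*log(s - 1) + 399*(2*s + 3)*log(s + 3/2) - 400*(2*s + 3)*log(s + 2) + 405)/(75*(2*s + 3)) is an antiderivative of f.
Check: d/ds[((2*s + 3)*log(s - 1) + 399*(2*s + 3)*log(s + 3/2) - 400*(2*s + 3)*log(s + 2) + 405)/(75*(2*s + 3))] = (6 - 5*s)/(4*s**4 + 16*s**3 + 13*s**2 - 15*s - 18), which equals f(s).
F(11/2) = -16*log(15/2)/3 + log(9/2)/75 + 27/70 + 133*log(7)/25; F(4) = -16*log(6)/3 + log(3)/75 + 27/55 + 133*log(11/2)/25.
Integral = F(11/2) - F(4) = -16*log(15/2)/3 - 133*log(11/2)/25 - 81/770 - log(3)/75 + log(9/2)/75 + 16*log(6)/3 + 133*log(7)/25.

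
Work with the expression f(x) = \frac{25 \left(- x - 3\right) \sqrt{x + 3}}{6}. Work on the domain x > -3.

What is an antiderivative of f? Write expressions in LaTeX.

An antiderivative is F(x) = - \frac{5 \left(x + 3\right)^{\frac{5}{2}}}{3}.

Whatever form F(x) takes, F'(x) = f(x) is non-negotiable.
Check: d/dx[- \frac{5 \left(x + 3\right)^{\frac{5}{2}}}{3}] = - \frac{25 x \sqrt{x + 3}}{6} - \frac{25 \sqrt{x + 3}}{2}, which equals f(x).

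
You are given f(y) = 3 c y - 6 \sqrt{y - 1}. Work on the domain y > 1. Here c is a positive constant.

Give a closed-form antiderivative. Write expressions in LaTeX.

An antiderivative is F(y) = \frac{3 c y^{2} - 8 \left(y - 1\right)^{\frac{3}{2}}}{2}.

Integrate term by term and add the pieces.
Check: d/dy[\frac{3 c y^{2} - 8 \left(y - 1\right)^{\frac{3}{2}}}{2}] = 3 c y - 6 \sqrt{y - 1} = f(y).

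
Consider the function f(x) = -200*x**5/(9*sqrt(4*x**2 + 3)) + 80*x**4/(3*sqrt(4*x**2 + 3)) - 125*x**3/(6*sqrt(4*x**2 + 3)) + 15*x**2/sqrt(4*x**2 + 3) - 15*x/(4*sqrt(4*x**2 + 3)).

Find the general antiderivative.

Recognize the product-rule pattern: f = u'v + uv' with u = -5*sqrt(4*x**2 + 3)/2, v = (2*x**2/3 - x/2)**2, so integration by parts undoes it.
Check: d/dx[-5*x**2*(4*x - 3)**2*sqrt(4*x**2 + 3)/72] = (-800*x**5 + 960*x**4 - 750*x**3 + 540*x**2 - 135*x)/(36*sqrt(4*x**2 + 3)), which equals f(x).

F(x) = -5*x**2*(4*x - 3)**2*sqrt(4*x**2 + 3)/72 + C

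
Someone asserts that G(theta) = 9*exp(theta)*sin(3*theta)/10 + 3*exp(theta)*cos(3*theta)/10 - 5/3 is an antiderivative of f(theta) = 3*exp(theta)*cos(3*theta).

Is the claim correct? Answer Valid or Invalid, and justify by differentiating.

Valid - differentiating G returns exactly f.

d/dtheta[G] = 3*exp(theta)*cos(3*theta)
This equals f(theta) exactly, so the claim holds.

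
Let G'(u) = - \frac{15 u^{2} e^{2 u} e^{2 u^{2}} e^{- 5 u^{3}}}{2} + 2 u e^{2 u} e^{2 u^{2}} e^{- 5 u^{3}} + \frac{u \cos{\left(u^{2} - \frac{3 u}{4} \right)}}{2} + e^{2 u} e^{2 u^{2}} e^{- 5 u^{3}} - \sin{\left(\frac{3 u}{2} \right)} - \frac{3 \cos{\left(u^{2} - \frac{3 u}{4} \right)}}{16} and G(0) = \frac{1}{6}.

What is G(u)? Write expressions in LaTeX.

Integrate term by term and add the pieces.
A general antiderivative is \frac{e^{- 5 u^{3} + 2 u^{2} + 2 u}}{2} + \frac{\sin{\left(u^{2} - \frac{3 u}{4} \right)}}{4} + \frac{2 \cos{\left(\frac{3 u}{2} \right)}}{3} + C.
The condition gives C = \frac{1}{6} - (\frac{7}{6}) = -1.
So G(u) = \frac{e^{2 u} e^{2 u^{2}} e^{- 5 u^{3}}}{2} + \frac{\sin{\left(u^{2} - \frac{3 u}{4} \right)}}{4} + \frac{2 \cos{\left(\frac{3 u}{2} \right)}}{3} - 1.
Check: d/du[\frac{e^{2 u} e^{2 u^{2}} e^{- 5 u^{3}}}{2} + \frac{\sin{\left(u^{2} - \frac{3 u}{4} \right)}}{4} + \frac{2 \cos{\left(\frac{3 u}{2} \right)}}{3} - 1] = \frac{\left(- 120 u^{2} e^{2 u} e^{2 u^{2}} + 32 u e^{2 u} e^{2 u^{2}} + 8 u e^{5 u^{3}} \cos{\left(u^{2} - \frac{3 u}{4} \right)} + 16 e^{2 u} e^{2 u^{2}} - 16 e^{5 u^{3}} \sin{\left(\frac{3 u}{2} \right)} - 3 e^{5 u^{3}} \cos{\left(u^{2} - \frac{3 u}{4} \right)}\right) e^{- 5 u^{3}}}{16}, which equals G'(u).

G(u) = \frac{e^{2 u} e^{2 u^{2}} e^{- 5 u^{3}}}{2} + \frac{\sin{\left(u^{2} - \frac{3 u}{4} \right)}}{4} + \frac{2 \cos{\left(\frac{3 u}{2} \right)}}{3} - 1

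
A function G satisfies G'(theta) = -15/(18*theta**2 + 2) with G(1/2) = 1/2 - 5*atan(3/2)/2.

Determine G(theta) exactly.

Any candidate G(theta) must reproduce the stated G'(theta) exactly.
A general antiderivative is -5*atan(3*theta)/2 + C.
The condition gives C = 1/2 - 5*atan(3/2)/2 - (-5*atan(3/2)/2) = 1/2.
So G(theta) = 1/2 - 5*atan(3*theta)/2.
Check: d/dtheta[1/2 - 5*atan(3*theta)/2] = -15/(18*theta**2 + 2) = G'(theta).

G(theta) = 1/2 - 5*atan(3*theta)/2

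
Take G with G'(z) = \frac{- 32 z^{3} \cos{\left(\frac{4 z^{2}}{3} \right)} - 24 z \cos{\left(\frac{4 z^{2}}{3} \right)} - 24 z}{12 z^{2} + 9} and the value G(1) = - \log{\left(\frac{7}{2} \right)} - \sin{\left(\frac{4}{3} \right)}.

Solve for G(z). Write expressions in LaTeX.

G(z) = - \log{\left(2 z^{2} + \frac{3}{2} \right)} - \sin{\left(\frac{4 z^{2}}{3} \right)}

A candidate passes only if d/dz[G] lands on the given G'(z) exactly.
A general antiderivative is - \log{\left(2 z^{2} + \frac{3}{2} \right)} - \sin{\left(\frac{4 z^{2}}{3} \right)} + C.
The condition gives C = - \log{\left(\frac{7}{2} \right)} - \sin{\left(\frac{4}{3} \right)} - (- \log{\left(\frac{7}{2} \right)} - \sin{\left(\frac{4}{3} \right)}) = 0.
So G(z) = - \log{\left(2 z^{2} + \frac{3}{2} \right)} - \sin{\left(\frac{4 z^{2}}{3} \right)}.
Check: d/dz[- \log{\left(2 z^{2} + \frac{3}{2} \right)} - \sin{\left(\frac{4 z^{2}}{3} \right)}] = \frac{- 32 z^{3} \cos{\left(\frac{4 z^{2}}{3} \right)} - 24 z \cos{\left(\frac{4 z^{2}}{3} \right)} - 24 z}{12 z^{2} + 9} = G'(z).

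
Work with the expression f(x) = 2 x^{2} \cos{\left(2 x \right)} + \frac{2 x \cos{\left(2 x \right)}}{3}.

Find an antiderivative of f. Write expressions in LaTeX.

An antiderivative is F(x) = x^{2} \sin{\left(2 x \right)} + \frac{x \sin{\left(2 x \right)}}{3} + x \cos{\left(2 x \right)} - \frac{\sin{\left(2 x \right)}}{2} + \frac{\cos{\left(2 x \right)}}{6}.

Integrate term by term and add the pieces.
Check: d/dx[x^{2} \sin{\left(2 x \right)} + \frac{x \sin{\left(2 x \right)}}{3} + x \cos{\left(2 x \right)} - \frac{\sin{\left(2 x \right)}}{2} + \frac{\cos{\left(2 x \right)}}{6}] = 2 x^{2} \cos{\left(2 x \right)} + \frac{2 x \cos{\left(2 x \right)}}{3} = f(x).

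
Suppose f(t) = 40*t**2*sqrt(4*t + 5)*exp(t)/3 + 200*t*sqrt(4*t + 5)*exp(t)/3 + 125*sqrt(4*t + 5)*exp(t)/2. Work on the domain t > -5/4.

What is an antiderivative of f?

An antiderivative is F(t) = 40*t**2*sqrt(4*t + 5)*exp(t)/3 + 100*t*sqrt(4*t + 5)*exp(t)/3 + 125*sqrt(4*t + 5)*exp(t)/6.

f has the shape u'v + uv' for u = 5*(4*t + 5)**(5/2)/6 and v = exp(t) — it is the derivative of the product u*v.
Check: d/dt[40*t**2*sqrt(4*t + 5)*exp(t)/3 + 100*t*sqrt(4*t + 5)*exp(t)/3 + 125*sqrt(4*t + 5)*exp(t)/6] = (320*t**3*exp(t) + 2000*t**2*exp(t) + 3500*t*exp(t) + 1875*exp(t))/(6*sqrt(4*t + 5)), which equals f(t).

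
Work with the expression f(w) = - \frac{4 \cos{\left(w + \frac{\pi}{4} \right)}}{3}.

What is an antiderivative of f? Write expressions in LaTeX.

An antiderivative is F(w) = - \frac{4 \sin{\left(w + \frac{\pi}{4} \right)}}{3}.

Recover f(w) by differentiating a candidate F(w); any mismatch rules it out.
Check: d/dw[- \frac{4 \sin{\left(w + \frac{\pi}{4} \right)}}{3}] = - \frac{4 \cos{\left(w + \frac{\pi}{4} \right)}}{3} = f(w).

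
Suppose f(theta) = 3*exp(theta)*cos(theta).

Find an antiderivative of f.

For F(theta) to be correct the identity F'(theta) - f(theta) = 0 must hold.
Check: d/dtheta[3*exp(theta)*sin(theta)/2 + 3*exp(theta)*cos(theta)/2] = 3*exp(theta)*cos(theta) = f(theta).

An antiderivative is F(theta) = 3*exp(theta)*sin(theta)/2 + 3*exp(theta)*cos(theta)/2.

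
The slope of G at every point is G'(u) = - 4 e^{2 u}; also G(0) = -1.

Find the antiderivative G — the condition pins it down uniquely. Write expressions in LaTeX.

Whatever form G(u) takes, its d/du must return the stated G'(u).
A general antiderivative is - 2 e^{2 u} + C.
The condition gives C = -1 - (-2) = 1.
So G(u) = 1 - 2 e^{2 u}.
Check: d/du[1 - 2 e^{2 u}] = - 4 e^{2 u} = G'(u).

G(u) = 1 - 2 e^{2 u}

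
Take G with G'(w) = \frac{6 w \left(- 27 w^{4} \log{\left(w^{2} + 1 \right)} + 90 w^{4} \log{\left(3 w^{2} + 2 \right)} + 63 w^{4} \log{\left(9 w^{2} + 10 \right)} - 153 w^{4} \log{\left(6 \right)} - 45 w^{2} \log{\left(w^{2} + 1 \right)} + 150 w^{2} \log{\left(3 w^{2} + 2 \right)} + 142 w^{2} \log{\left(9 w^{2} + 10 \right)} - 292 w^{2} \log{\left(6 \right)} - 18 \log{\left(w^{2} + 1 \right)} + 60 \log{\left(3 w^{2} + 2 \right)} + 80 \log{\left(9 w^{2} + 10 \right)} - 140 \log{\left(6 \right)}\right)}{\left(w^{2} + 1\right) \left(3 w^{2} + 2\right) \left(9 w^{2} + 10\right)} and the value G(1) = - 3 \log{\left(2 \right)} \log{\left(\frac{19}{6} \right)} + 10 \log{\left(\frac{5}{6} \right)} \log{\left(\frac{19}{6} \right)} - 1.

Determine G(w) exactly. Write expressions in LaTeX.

G(w) = \left(10 \log{\left(\frac{w^{2}}{2} + \frac{1}{3} \right)} - 3 \log{\left(w^{2} + 1 \right)}\right) \log{\left(\frac{3 w^{2}}{2} + \frac{5}{3} \right)} - 1

G'(w) has the shape u'v + uv' for u = 10 \log{\left(\frac{w^{2}}{2} + \frac{1}{3} \right)} - 3 \log{\left(w^{2} + 1 \right)} and v = \log{\left(\frac{3 w^{2}}{2} + \frac{5}{3} \right)} — it is the derivative of the product u*v.
A general antiderivative is 2 \left(5 \log{\left(\frac{w^{2}}{2} + \frac{1}{3} \right)} - \frac{3 \log{\left(w^{2} + 1 \right)}}{2}\right) \log{\left(\frac{3 w^{2}}{2} + \frac{5}{3} \right)} + C.
The condition gives C = - 3 \log{\left(2 \right)} \log{\left(\frac{19}{6} \right)} + 10 \log{\left(\frac{5}{6} \right)} \log{\left(\frac{19}{6} \right)} - 1 - (- 3 \log{\left(2 \right)} \log{\left(\frac{19}{6} \right)} + 10 \log{\left(\frac{5}{6} \right)} \log{\left(\frac{19}{6} \right)}) = -1.
So G(w) = \left(10 \log{\left(\frac{w^{2}}{2} + \frac{1}{3} \right)} - 3 \log{\left(w^{2} + 1 \right)}\right) \log{\left(\frac{3 w^{2}}{2} + \frac{5}{3} \right)} - 1.
Check: d/dw[\left(10 \log{\left(\frac{w^{2}}{2} + \frac{1}{3} \right)} - 3 \log{\left(w^{2} + 1 \right)}\right) \log{\left(\frac{3 w^{2}}{2} + \frac{5}{3} \right)} - 1] = \frac{- 162 w^{5} \log{\left(w^{2} + 1 \right)} + 540 w^{5} \log{\left(3 w^{2} + 2 \right)} + 378 w^{5} \log{\left(9 w^{2} + 10 \right)} - 918 w^{5} \log{\left(6 \right)} - 270 w^{3} \log{\left(w^{2} + 1 \right)} + 900 w^{3} \log{\left(3 w^{2} + 2 \right)} + 852 w^{3} \log{\left(9 w^{2} + 10 \right)} - 1752 w^{3} \log{\left(6 \right)} - 108 w \log{\left(w^{2} + 1 \right)} + 360 w \log{\left(3 w^{2} + 2 \right)} + 480 w \log{\left(9 w^{2} + 10 \right)} - 840 w \log{\left(6 \right)}}{27 w^{6} + 75 w^{4} + 68 w^{2} + 20}, which equals G'(w).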